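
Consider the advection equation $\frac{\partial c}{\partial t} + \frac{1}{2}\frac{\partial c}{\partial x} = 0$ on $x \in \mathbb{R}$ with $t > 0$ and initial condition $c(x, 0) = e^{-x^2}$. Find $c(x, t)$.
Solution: By method of characteristics (waves move right with speed 1/2):
Along characteristics $x - \frac{1}{2}t =$ const, $c$ is constant, so $c(x,t) = f(x - \frac{1}{2}t)$ with $f = c( \cdot , 0)$.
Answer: $c(x, t) = e^{-(-t/2 + x)^2}$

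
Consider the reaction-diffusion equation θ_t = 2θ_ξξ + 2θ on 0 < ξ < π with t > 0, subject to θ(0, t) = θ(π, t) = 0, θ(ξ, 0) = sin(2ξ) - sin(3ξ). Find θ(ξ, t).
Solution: Substitute θ = exp(2t)u.
Then θ_t = exp(2t)(u_t + 2u), θ_ξξ = exp(2t)u_ξξ; substituting and dividing by exp(2t), the lower-order terms cancel: u_t = 2u_ξξ (standard heat equation).
Data for u: u(ξ,0) = θ(ξ,0) = sin(2ξ) - sin(3ξ). The boundary conditions carry over: u(0,t) = u(π,t) = 0.
Separating variables: u = Σ c_n exp(-2n²t) sin(nξ). From u(ξ,0) = sin(2ξ) - sin(3ξ): c_2=1, c_3=-1.
So u(ξ,t) = exp(-8t)sin(2ξ) - exp(-18t)sin(3ξ), and θ(ξ,t) = exp(2t)u(ξ,t).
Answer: θ(ξ, t) = exp(-6t)sin(2ξ) - exp(-16t)sin(3ξ)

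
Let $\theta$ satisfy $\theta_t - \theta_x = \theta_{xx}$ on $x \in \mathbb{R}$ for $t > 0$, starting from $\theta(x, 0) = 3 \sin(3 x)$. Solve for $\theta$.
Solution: Moving frame: $\eta = x + t$, $\sigma = t$, $\theta = u(\eta,\sigma)$, so $\theta_t = u_{\sigma} + u_{\eta}$ and $\theta_{xx} = u_{\eta\eta}$.
Hence $\theta_t - \theta_x = u_{\sigma}$ and the PDE becomes the heat equation $u_{\sigma} = u_{\eta\eta}$ on $\eta \in \mathbb{R}$.
Initial data: $u(\eta,0) = \theta(\eta,0) = 3 \sin(3 \eta)$. Each mode $\sin(n\eta)$ decays as $e^{-n^2\sigma}$ on $\mathbb{R}$, so $u(\eta,\sigma) = \sum c_n e^{-n^2\sigma} \sin(n\eta)$ with $c_3=3$: $u(\eta,\sigma) = 3 e^{-9 \sigma} \sin(3 \eta)$.
Substituting back: $\theta(x,t) = u(x + t, t)$.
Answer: $\theta(x, t) = 3 e^{-9 t} \sin(3 t + 3 x)$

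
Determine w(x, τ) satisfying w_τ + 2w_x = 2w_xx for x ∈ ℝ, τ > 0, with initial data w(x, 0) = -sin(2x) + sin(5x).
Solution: Change to a moving frame: let η = x - 2τ, σ = τ and write w(x,τ) = u(η,σ).
By the chain rule w_τ = u_σ - 2u_η, w_x = u_η, w_xx = u_ηη.
Then w_τ + 2w_x = u_σ: the advection term cancels and the PDE becomes the heat equation u_σ = 2u_ηη on η ∈ ℝ.
Initial data: u(η,0) = w(η,0) = -sin(2η) + sin(5η).
On η ∈ ℝ each mode satisfies (sin(nη))″ = -n² sin(nη), so exp(-2n²σ) sin(nη) solves the heat equation; by superposition u(η,σ) = Σ c_n exp(-2n²σ) sin(nη).
Reading off the coefficients: c_2=-1, c_5=1, so u(η,σ) = -exp(-8σ)sin(2η) + exp(-50σ)sin(5η).
Substituting back η = x - 2τ, σ = τ: w(x,τ) = u(x - 2τ, τ).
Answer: w(x, τ) = -exp(-8τ)sin(2x - 4τ) + exp(-50τ)sin(5x - 10τ)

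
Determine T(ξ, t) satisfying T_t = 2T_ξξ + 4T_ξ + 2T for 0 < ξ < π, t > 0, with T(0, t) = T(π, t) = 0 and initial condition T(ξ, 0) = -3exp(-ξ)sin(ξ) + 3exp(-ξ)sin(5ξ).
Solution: Substitute T = exp(-ξ)u.
Then T_ξ = exp(-ξ)(u_ξ - u), T_ξξ = exp(-ξ)(u_ξξ - 2u_ξ + u), T_t = exp(-ξ)u_t; substituting and dividing by exp(-ξ), the lower-order terms cancel: u_t = 2u_ξξ (standard heat equation).
Data for u: u(ξ,0) = exp(ξ)T(ξ,0) = -3sin(ξ) + 3sin(5ξ). The boundary conditions carry over: u(0,t) = u(π,t) = 0.
Separating variables: u = Σ c_n exp(-2n²t) sin(nξ). From u(ξ,0) = -3sin(ξ) + 3sin(5ξ): c_1=-3, c_5=3.
So u(ξ,t) = -3exp(-2t)sin(ξ) + 3exp(-50t)sin(5ξ), and T(ξ,t) = exp(-ξ)u(ξ,t).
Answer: T(ξ, t) = -3exp(-2t)exp(-ξ)sin(ξ) + 3exp(-50t)exp(-ξ)sin(5ξ)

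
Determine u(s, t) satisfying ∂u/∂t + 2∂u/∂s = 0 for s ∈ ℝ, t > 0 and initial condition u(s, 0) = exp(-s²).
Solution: By characteristics (ds/dt = 2), u(s,t) = f(s - 2t) with f = u(·, 0).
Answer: u(s, t) = exp(-(s - 2t)²)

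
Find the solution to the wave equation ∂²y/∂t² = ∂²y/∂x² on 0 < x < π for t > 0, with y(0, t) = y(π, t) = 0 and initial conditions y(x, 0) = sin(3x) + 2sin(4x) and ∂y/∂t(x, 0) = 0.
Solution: Separating variables: y = Σ [A_n cos(ω_n t) + B_n sin(ω_n t)] sin(nx), ω_n = n. From ICs: A_3=1, A_4=2.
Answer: y(x, t) = sin(3x)cos(3t) + 2sin(4x)cos(4t)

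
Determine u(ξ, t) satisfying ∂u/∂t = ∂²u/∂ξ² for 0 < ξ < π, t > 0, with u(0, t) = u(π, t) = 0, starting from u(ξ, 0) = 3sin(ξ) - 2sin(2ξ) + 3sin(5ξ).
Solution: Separating variables: u = Σ c_n exp(-n²t) sin(nξ). From u(ξ,0) = 3sin(ξ) - 2sin(2ξ) + 3sin(5ξ): c_1=3, c_2=-2, c_5=3.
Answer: u(ξ, t) = 3exp(-t)sin(ξ) - 2exp(-4t)sin(2ξ) + 3exp(-25t)sin(5ξ)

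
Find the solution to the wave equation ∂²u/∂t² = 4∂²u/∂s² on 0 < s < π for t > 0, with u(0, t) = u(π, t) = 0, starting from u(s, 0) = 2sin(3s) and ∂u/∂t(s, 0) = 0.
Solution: Separating variables: u = Σ [A_n cos(ω_n t) + B_n sin(ω_n t)] sin(ns), ω_n = 2n. From ICs: A_3=2.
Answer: u(s, t) = 2sin(3s)cos(6t)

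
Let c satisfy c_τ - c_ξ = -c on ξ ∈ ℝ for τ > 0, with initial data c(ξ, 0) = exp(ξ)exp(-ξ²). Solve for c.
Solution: Substitute c = exp(ξ)u.
Then c_ξ = exp(ξ)(u_ξ + u), c_τ = exp(ξ)u_τ; substituting and dividing by exp(ξ), the lower-order terms cancel: u_τ - u_ξ = 0 (standard advection equation).
Data for u: u(ξ,0) = exp(-ξ)c(ξ,0) = exp(-ξ²).
By characteristics (dξ/dτ = -1), u(ξ,τ) = f(ξ + τ) with f = u(·, 0).
So u(ξ,τ) = exp(-(ξ + τ)²), and c(ξ,τ) = exp(ξ)u(ξ,τ).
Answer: c(ξ, τ) = exp(ξ)exp(-(ξ + τ)²)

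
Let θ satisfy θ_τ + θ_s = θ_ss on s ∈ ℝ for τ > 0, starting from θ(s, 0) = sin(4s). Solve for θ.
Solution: Change to a moving frame: let η = s - τ, σ = τ and write θ(s,τ) = u(η,σ).
By the chain rule θ_τ = u_σ - u_η, θ_s = u_η, θ_ss = u_ηη.
Then θ_τ + θ_s = u_σ: the advection term cancels and the PDE becomes the heat equation u_σ = u_ηη on η ∈ ℝ.
Initial data: u(η,0) = θ(η,0) = sin(4η).
On η ∈ ℝ each mode satisfies (sin(nη))″ = -n² sin(nη), so exp(-n²σ) sin(nη) solves the heat equation; by superposition u(η,σ) = Σ c_n exp(-n²σ) sin(nη).
Reading off the coefficients: c_4=1, so u(η,σ) = exp(-16σ)sin(4η).
Substituting back η = s - τ, σ = τ: θ(s,τ) = u(s - τ, τ).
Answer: θ(s, τ) = exp(-16τ)sin(4s - 4τ)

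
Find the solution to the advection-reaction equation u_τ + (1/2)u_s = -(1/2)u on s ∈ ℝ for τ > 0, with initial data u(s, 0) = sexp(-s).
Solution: Substitute u = exp(-s)w, i.e. w = exp(s)u.
By the product rule, u_s = exp(-s)(w_s - w), u_τ = exp(-s)w_τ.
Substituting into the PDE and dividing by exp(-s): w_τ + (1/2)(w_s - w) = -(1/2)w.
The lower-order terms cancel, leaving the standard advection equation w_τ + (1/2)w_s = 0.
Initial data for w: w(s,0) = exp(s)u(s,0) = s.
Solve for w:
  By method of characteristics (waves move right with speed 1/2):
  Along characteristics s - (1/2)τ = const, w is constant, so w(s,τ) = f(s - (1/2)τ) with f = w(·, 0).
Hence w(s,τ) = s - (1/2)τ.
Transform back: u(s,τ) = exp(-s)w(s,τ).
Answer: u(s, τ) = sexp(-s) - (1/2)τexp(-s)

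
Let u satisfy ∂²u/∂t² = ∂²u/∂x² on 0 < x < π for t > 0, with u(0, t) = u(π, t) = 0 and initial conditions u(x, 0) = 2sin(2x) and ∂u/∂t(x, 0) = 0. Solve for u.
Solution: Separating variables: u = Σ [A_n cos(ω_n t) + B_n sin(ω_n t)] sin(nx), ω_n = n. From ICs: A_2=2.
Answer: u(x, t) = 2sin(2x)cos(2t)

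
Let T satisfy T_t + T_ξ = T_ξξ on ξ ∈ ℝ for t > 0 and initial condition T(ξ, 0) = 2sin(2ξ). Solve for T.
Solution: Change to a moving frame: let η = ξ - t, σ = t and write T(ξ,t) = u(η,σ).
By the chain rule T_t = u_σ - u_η, T_ξ = u_η, T_ξξ = u_ηη.
Then T_t + T_ξ = u_σ: the advection term cancels and the PDE becomes the heat equation u_σ = u_ηη on η ∈ ℝ.
Initial data: u(η,0) = T(η,0) = 2sin(2η).
On η ∈ ℝ each mode satisfies (sin(nη))″ = -n² sin(nη), so exp(-n²σ) sin(nη) solves the heat equation; by superposition u(η,σ) = Σ c_n exp(-n²σ) sin(nη).
Reading off the coefficients: c_2=2, so u(η,σ) = 2exp(-4σ)sin(2η).
Substituting back η = ξ - t, σ = t: T(ξ,t) = u(ξ - t, t).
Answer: T(ξ, t) = -2exp(-4t)sin(2t - 2ξ)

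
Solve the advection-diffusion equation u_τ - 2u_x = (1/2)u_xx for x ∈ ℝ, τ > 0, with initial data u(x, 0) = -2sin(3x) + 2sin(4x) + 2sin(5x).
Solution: Moving frame: η = x + 2τ, σ = τ, u = w(η,σ), so u_τ = w_σ + 2w_η and u_xx = w_ηη.
Hence u_τ - 2u_x = w_σ and the PDE becomes the heat equation w_σ = (1/2)w_ηη on η ∈ ℝ.
Initial data: w(η,0) = u(η,0) = -2sin(3η) + 2sin(4η) + 2sin(5η). Each mode sin(nη) decays as exp(-n²σ/2) on ℝ, so w(η,σ) = Σ c_n exp(-n²σ/2) sin(nη) with c_3=-2, c_4=2, c_5=2: w(η,σ) = 2exp(-8σ)sin(4η) - 2exp(-9σ/2)sin(3η) + 2exp(-25σ/2)sin(5η).
Substituting back: u(x,τ) = w(x + 2τ, τ).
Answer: u(x, τ) = 2exp(-8τ)sin(4x + 8τ) - 2exp(-9τ/2)sin(3x + 6τ) + 2exp(-25τ/2)sin(5x + 10τ)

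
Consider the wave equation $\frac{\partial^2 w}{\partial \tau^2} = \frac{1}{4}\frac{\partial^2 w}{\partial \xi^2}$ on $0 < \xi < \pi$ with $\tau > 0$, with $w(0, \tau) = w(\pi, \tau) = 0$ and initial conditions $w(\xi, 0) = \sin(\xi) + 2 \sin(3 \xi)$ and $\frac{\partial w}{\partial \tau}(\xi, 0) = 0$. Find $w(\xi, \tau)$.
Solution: Separating variables: $w = \sum [A_n \cos(\omega_n \tau) + B_n \sin(\omega_n \tau)] \sin(n\xi)$, $\omega_n = n/2$. From ICs: $A_1=1, A_3=2$.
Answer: $w(\xi, \tau) = \sin(\xi) \cos(\tau/2) + 2 \sin(3 \xi) \cos(3 \tau/2)$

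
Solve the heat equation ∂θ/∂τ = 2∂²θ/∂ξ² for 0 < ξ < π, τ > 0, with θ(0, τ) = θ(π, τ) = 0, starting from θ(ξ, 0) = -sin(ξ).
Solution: Separating variables: θ = Σ c_n exp(-2n²τ) sin(nξ). From θ(ξ,0) = -sin(ξ): c_1=-1.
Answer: θ(ξ, τ) = -exp(-2τ)sin(ξ)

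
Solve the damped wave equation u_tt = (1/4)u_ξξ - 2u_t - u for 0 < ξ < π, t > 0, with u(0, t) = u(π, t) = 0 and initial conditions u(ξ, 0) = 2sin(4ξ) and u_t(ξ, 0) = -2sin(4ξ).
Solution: Substitute u = exp(-t)w.
Then u_t = exp(-t)(w_t - w), u_tt = exp(-t)(w_tt - 2w_t + w), u_ξξ = exp(-t)w_ξξ; substituting and dividing by exp(-t), the lower-order terms cancel: w_tt = (1/4)w_ξξ (standard wave equation).
Data for w: w(ξ,0) = u(ξ,0) = 2sin(4ξ); w_t(ξ,0) = u_t(ξ,0) + u(ξ,0) = 0. The boundary conditions carry over: w(0,t) = w(π,t) = 0.
Separating variables: w = Σ [A_n cos(ω_n t) + B_n sin(ω_n t)] sin(nξ), ω_n = n/2. From ICs: A_4=2.
So w(ξ,t) = 2sin(4ξ)cos(2t), and u(ξ,t) = exp(-t)w(ξ,t).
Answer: u(ξ, t) = 2exp(-t)sin(4ξ)cos(2t)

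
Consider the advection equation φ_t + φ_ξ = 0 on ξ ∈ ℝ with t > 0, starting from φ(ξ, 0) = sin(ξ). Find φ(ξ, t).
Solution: By characteristics (dξ/dt = 1), φ(ξ,t) = f(ξ - t) with f = φ(·, 0).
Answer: φ(ξ, t) = -sin(t - ξ)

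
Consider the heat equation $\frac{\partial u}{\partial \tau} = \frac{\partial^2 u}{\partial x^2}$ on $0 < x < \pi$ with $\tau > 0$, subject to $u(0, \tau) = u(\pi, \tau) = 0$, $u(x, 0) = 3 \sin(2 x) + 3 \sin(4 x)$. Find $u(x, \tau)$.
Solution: Separating variables: $u = \sum c_n e^{-n^2\tau} \sin(nx)$. From $u(x,0) = 3 \sin(2 x) + 3 \sin(4 x)$: $c_2=3, c_4=3$.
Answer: $u(x, \tau) = 3 e^{-4 \tau} \sin(2 x) + 3 e^{-16 \tau} \sin(4 x)$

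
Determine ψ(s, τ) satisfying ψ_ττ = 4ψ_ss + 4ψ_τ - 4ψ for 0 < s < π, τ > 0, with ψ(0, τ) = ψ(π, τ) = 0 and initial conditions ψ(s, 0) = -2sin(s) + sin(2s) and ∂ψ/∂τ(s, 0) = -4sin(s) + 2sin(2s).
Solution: Substitute ψ = exp(2τ)u, i.e. u = exp(-2τ)ψ.
By the product rule, ψ_τ = exp(2τ)(u_τ + 2u), ψ_ττ = exp(2τ)(u_ττ + 4u_τ + 4u), ψ_ss = exp(2τ)u_ss.
Substituting into the PDE and dividing by exp(2τ): u_ττ + 4u_τ + 4u = 4u_ss + 4(u_τ + 2u) - 4u.
The lower-order terms cancel, leaving the standard wave equation u_ττ = 4u_ss.
Initial data for u: u(s,0) = ψ(s,0) = -2sin(s) + sin(2s); u_τ(s,0) = ψ_τ(s,0) - 2ψ(s,0) = 0. The boundary conditions carry over: u(0,τ) = u(π,τ) = 0.
Solve for u:
  Using separation of variables u = X(s)T(τ):
  Eigenfunctions: sin(ns), n = 1, 2, 3, ...
  General solution: u(s, τ) = Σ [A_n cos(2n τ) + B_n sin(2n τ)] sin(ns)
  From u(s,0) = -2sin(s) + sin(2s): A_1=-2, A_2=1. From u_τ(s,0) = 0: all B_n = 0.
Hence u(s,τ) = -2sin(s)cos(2τ) + sin(2s)cos(4τ).
Transform back: ψ(s,τ) = exp(2τ)u(s,τ).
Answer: ψ(s, τ) = -2exp(2τ)sin(s)cos(2τ) + exp(2τ)sin(2s)cos(4τ)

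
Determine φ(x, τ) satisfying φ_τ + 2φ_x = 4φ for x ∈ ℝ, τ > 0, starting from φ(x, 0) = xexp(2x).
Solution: Substitute φ = exp(2x)u, i.e. u = exp(-2x)φ.
By the product rule, φ_x = exp(2x)(u_x + 2u), φ_τ = exp(2x)u_τ.
Substituting into the PDE and dividing by exp(2x): u_τ + 2(u_x + 2u) = 4u.
The lower-order terms cancel, leaving the standard advection equation u_τ + 2u_x = 0.
Initial data for u: u(x,0) = exp(-2x)φ(x,0) = x.
Solve for u:
  By method of characteristics (waves move right with speed 2):
  Along characteristics x - 2τ = const, u is constant, so u(x,τ) = f(x - 2τ) with f = u(·, 0).
Hence u(x,τ) = x - 2τ.
Transform back: φ(x,τ) = exp(2x)u(x,τ).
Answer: φ(x, τ) = xexp(2x) - 2τexp(2x)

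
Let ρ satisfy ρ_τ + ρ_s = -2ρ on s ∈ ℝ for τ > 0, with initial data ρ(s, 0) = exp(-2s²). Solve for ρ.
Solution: Substitute ρ = exp(-2τ)u, i.e. u = exp(2τ)ρ.
By the product rule, ρ_τ = exp(-2τ)(u_τ - 2u), ρ_s = exp(-2τ)u_s.
Substituting into the PDE and dividing by exp(-2τ): u_τ - 2u + u_s = -2u.
The lower-order terms cancel, leaving the standard advection equation u_τ + u_s = 0.
Initial data for u: u(s,0) = ρ(s,0) = exp(-2s²).
Solve for u:
  By method of characteristics (waves move right with speed 1):
  Along characteristics s - τ = const, u is constant, so u(s,τ) = f(s - τ) with f = u(·, 0).
Hence u(s,τ) = exp(-2(s - τ)²).
Transform back: ρ(s,τ) = exp(-2τ)u(s,τ).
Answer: ρ(s, τ) = exp(-2τ)exp(-2(s - τ)²)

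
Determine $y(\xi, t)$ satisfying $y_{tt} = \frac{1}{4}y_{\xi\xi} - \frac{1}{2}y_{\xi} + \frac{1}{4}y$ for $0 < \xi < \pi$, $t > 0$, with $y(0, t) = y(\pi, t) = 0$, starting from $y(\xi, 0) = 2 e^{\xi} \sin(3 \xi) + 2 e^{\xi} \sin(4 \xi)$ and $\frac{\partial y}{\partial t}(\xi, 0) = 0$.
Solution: Substitute $y = e^{\xi}u$, i.e. $u = e^{-\xi}y$.
By the product rule, $y_{\xi} = e^{\xi}(u_{\xi} + u)$, $y_{\xi\xi} = e^{\xi}(u_{\xi\xi} + 2u_{\xi} + u)$, $y_{tt} = e^{\xi}u_{tt}$.
Substituting into the PDE and dividing by $e^{\xi}$: $u_{tt} = \frac{1}{4}(u_{\xi\xi} + 2u_{\xi} + u) - \frac{1}{2}(u_{\xi} + u) + \frac{1}{4}u$.
The lower-order terms cancel, leaving the standard wave equation $u_{tt} = \frac{1}{4}u_{\xi\xi}$.
Initial data for $u$: $u(\xi,0) = e^{-\xi}y(\xi,0) = 2 \sin(3 \xi) + 2 \sin(4 \xi)$; $u_t(\xi,0) = e^{-\xi}y_t(\xi,0) = 0$. The boundary conditions carry over: $u(0,t) = u(\pi,t) = 0$.
Solve for $u$:
  Using separation of variables $u = X(\xi)T(t)$:
  Eigenfunctions: $\sin(n\xi)$, $n = 1, 2, 3, \ldots$
  General solution: $u(\xi, t) = \sum [A_n \cos(n t/2) + B_n \sin(n t/2)] \sin(n\xi)$
  From $u(\xi,0) = 2 \sin(3 \xi) + 2 \sin(4 \xi)$: $A_3=2, A_4=2$. From $u_t(\xi,0) = 0$: all $B_n = 0$.
Hence $u(\xi,t) = 2 \sin(3 \xi) \cos(3 t/2) + 2 \sin(4 \xi) \cos(2 t)$.
Transform back: $y(\xi,t) = e^{\xi}u(\xi,t)$.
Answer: $y(\xi, t) = 2 e^{\xi} \sin(3 \xi) \cos(3 t/2) + 2 e^{\xi} \sin(4 \xi) \cos(2 t)$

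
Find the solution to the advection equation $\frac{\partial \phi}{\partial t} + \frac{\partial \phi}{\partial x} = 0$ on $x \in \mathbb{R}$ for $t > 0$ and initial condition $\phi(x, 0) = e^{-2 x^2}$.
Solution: By method of characteristics (waves move right with speed 1):
Along characteristics $x - t =$ const, $\phi$ is constant, so $\phi(x,t) = f(x - t)$ with $f = \phi( \cdot , 0)$.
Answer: $\phi(x, t) = e^{-2 (-t + x)^2}$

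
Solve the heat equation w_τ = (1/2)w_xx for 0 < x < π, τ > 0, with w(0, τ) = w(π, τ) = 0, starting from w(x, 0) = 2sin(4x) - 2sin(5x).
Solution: Using separation of variables w = X(x)T(τ):
Eigenfunctions: sin(nx), n = 1, 2, 3, ...
General solution: w(x, τ) = Σ c_n sin(nx) exp(-n² τ/2)
Matching w(x,0) = 2sin(4x) - 2sin(5x) term by term: c_4=2, c_5=-2.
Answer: w(x, τ) = 2exp(-8τ)sin(4x) - 2exp(-25τ/2)sin(5x)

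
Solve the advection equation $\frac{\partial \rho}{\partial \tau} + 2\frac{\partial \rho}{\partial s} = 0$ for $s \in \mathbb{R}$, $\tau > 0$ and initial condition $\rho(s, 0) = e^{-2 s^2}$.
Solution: By method of characteristics (waves move right with speed 2):
Along characteristics $s - 2\tau =$ const, $\rho$ is constant, so $\rho(s,\tau) = f(s - 2\tau)$ with $f = \rho( \cdot , 0)$.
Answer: $\rho(s, \tau) = e^{-2 (-2 \tau + s)^2}$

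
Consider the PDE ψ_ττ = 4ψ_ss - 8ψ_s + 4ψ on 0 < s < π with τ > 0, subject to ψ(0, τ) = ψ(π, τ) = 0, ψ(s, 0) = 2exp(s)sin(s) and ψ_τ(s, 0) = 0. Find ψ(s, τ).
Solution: Substitute ψ = exp(s)u.
Then ψ_s = exp(s)(u_s + u), ψ_ss = exp(s)(u_ss + 2u_s + u), ψ_ττ = exp(s)u_ττ; substituting and dividing by exp(s), the lower-order terms cancel: u_ττ = 4u_ss (standard wave equation).
Data for u: u(s,0) = exp(-s)ψ(s,0) = 2sin(s); u_τ(s,0) = exp(-s)ψ_τ(s,0) = 0. The boundary conditions carry over: u(0,τ) = u(π,τ) = 0.
Separating variables: u = Σ [A_n cos(ω_n τ) + B_n sin(ω_n τ)] sin(ns), ω_n = 2n. From ICs: A_1=2.
So u(s,τ) = 2sin(s)cos(2τ), and ψ(s,τ) = exp(s)u(s,τ).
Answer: ψ(s, τ) = 2exp(s)sin(s)cos(2τ)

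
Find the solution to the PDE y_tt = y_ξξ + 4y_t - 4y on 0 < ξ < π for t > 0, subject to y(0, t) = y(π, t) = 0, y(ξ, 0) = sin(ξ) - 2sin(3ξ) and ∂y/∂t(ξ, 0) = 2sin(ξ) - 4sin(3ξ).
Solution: Substitute y = exp(2t)u.
Then y_t = exp(2t)(u_t + 2u), y_tt = exp(2t)(u_tt + 4u_t + 4u), y_ξξ = exp(2t)u_ξξ; substituting and dividing by exp(2t), the lower-order terms cancel: u_tt = u_ξξ (standard wave equation).
Data for u: u(ξ,0) = y(ξ,0) = sin(ξ) - 2sin(3ξ); u_t(ξ,0) = y_t(ξ,0) - 2y(ξ,0) = 0. The boundary conditions carry over: u(0,t) = u(π,t) = 0.
Separating variables: u = Σ [A_n cos(ω_n t) + B_n sin(ω_n t)] sin(nξ), ω_n = n. From ICs: A_1=1, A_3=-2.
So u(ξ,t) = sin(ξ)cos(t) - 2sin(3ξ)cos(3t), and y(ξ,t) = exp(2t)u(ξ,t).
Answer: y(ξ, t) = exp(2t)sin(ξ)cos(t) - 2exp(2t)sin(3ξ)cos(3t)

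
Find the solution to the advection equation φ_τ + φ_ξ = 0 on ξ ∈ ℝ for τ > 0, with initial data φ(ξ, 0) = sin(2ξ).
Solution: By method of characteristics (waves move right with speed 1):
Along characteristics ξ - τ = const, φ is constant, so φ(ξ,τ) = f(ξ - τ) with f = φ(·, 0).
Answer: φ(ξ, τ) = sin(2ξ - 2τ)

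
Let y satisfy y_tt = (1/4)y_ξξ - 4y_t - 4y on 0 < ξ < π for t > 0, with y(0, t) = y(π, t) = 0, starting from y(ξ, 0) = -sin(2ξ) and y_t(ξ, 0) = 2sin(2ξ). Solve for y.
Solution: Substitute y = exp(-2t)u, i.e. u = exp(2t)y.
By the product rule, y_t = exp(-2t)(u_t - 2u), y_tt = exp(-2t)(u_tt - 4u_t + 4u), y_ξξ = exp(-2t)u_ξξ.
Substituting into the PDE and dividing by exp(-2t): u_tt - 4u_t + 4u = (1/4)u_ξξ - 4(u_t - 2u) - 4u.
The lower-order terms cancel, leaving the standard wave equation u_tt = (1/4)u_ξξ.
Initial data for u: u(ξ,0) = y(ξ,0) = -sin(2ξ); u_t(ξ,0) = y_t(ξ,0) + 2y(ξ,0) = 0. The boundary conditions carry over: u(0,t) = u(π,t) = 0.
Solve for u:
  Using separation of variables u = X(ξ)T(t):
  Eigenfunctions: sin(nξ), n = 1, 2, 3, ...
  General solution: u(ξ, t) = Σ [A_n cos(n t/2) + B_n sin(n t/2)] sin(nξ)
  From u(ξ,0) = -sin(2ξ): A_2=-1. From u_t(ξ,0) = 0: all B_n = 0.
Hence u(ξ,t) = -sin(2ξ)cos(t).
Transform back: y(ξ,t) = exp(-2t)u(ξ,t).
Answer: y(ξ, t) = -exp(-2t)sin(2ξ)cos(t)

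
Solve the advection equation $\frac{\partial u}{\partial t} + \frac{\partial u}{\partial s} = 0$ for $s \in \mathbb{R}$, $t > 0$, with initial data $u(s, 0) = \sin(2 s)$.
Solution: By characteristics ($ds/dt = 1$), $u(s,t) = f(s - t)$ with $f = u( \cdot , 0)$.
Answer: $u(s, t) = \sin(2 s - 2 t)$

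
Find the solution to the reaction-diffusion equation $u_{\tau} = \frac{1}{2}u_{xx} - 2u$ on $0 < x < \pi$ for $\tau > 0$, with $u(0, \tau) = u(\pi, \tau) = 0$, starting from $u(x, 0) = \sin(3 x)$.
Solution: Substitute $u = e^{-2\tau}w$, i.e. $w = e^{2\tau}u$.
By the product rule, $u_{\tau} = e^{-2\tau}(w_{\tau} - 2w)$, $u_{xx} = e^{-2\tau}w_{xx}$.
Substituting into the PDE and dividing by $e^{-2\tau}$: $w_{\tau} - 2w = \frac{1}{2}w_{xx} - 2w$.
The lower-order terms cancel, leaving the standard heat equation $w_{\tau} = \frac{1}{2}w_{xx}$.
Initial data for $w$: $w(x,0) = u(x,0) = \sin(3 x)$. The boundary conditions carry over: $w(0,\tau) = w(\pi,\tau) = 0$.
Solve for $w$:
  Using separation of variables $w = X(x)T(\tau)$:
  Eigenfunctions: $\sin(nx)$, $n = 1, 2, 3, \ldots$
  General solution: $w(x, \tau) = \sum c_n \sin(nx) e^{-n^2 \tau/2}$
  Matching $w(x,0) = \sin(3 x)$ term by term: $c_3=1$.
Hence $w(x,\tau) = e^{-9 \tau/2} \sin(3 x)$.
Transform back: $u(x,\tau) = e^{-2\tau}w(x,\tau)$.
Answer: $u(x, \tau) = e^{-13 \tau/2} \sin(3 x)$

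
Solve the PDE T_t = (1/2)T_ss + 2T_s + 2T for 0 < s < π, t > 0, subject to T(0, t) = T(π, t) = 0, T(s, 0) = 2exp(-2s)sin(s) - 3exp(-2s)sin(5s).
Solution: Substitute T = exp(-2s)u.
Then T_s = exp(-2s)(u_s - 2u), T_ss = exp(-2s)(u_ss - 4u_s + 4u), T_t = exp(-2s)u_t; substituting and dividing by exp(-2s), the lower-order terms cancel: u_t = (1/2)u_ss (standard heat equation).
Data for u: u(s,0) = exp(2s)T(s,0) = 2sin(s) - 3sin(5s). The boundary conditions carry over: u(0,t) = u(π,t) = 0.
Separating variables: u = Σ c_n exp(-n²t/2) sin(ns). From u(s,0) = 2sin(s) - 3sin(5s): c_1=2, c_5=-3.
So u(s,t) = 2exp(-t/2)sin(s) - 3exp(-25t/2)sin(5s), and T(s,t) = exp(-2s)u(s,t).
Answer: T(s, t) = 2exp(-2s)exp(-t/2)sin(s) - 3exp(-2s)exp(-25t/2)sin(5s)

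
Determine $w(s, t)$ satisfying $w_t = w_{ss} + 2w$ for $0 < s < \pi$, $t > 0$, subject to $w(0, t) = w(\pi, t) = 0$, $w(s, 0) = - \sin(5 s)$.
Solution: Substitute $w = e^{2t}u$.
Then $w_t = e^{2t}(u_t + 2u)$, $w_{ss} = e^{2t}u_{ss}$; substituting and dividing by $e^{2t}$, the lower-order terms cancel: $u_t = u_{ss}$ (standard heat equation).
Data for $u$: $u(s,0) = w(s,0) = - \sin(5 s)$. The boundary conditions carry over: $u(0,t) = u(\pi,t) = 0$.
Separating variables: $u = \sum c_n e^{-n^2t} \sin(ns)$. From $u(s,0) = - \sin(5 s)$: $c_5=-1$.
So $u(s,t) = - e^{-25 t} \sin(5 s)$, and $w(s,t) = e^{2t}u(s,t)$.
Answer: $w(s, t) = - e^{-23 t} \sin(5 s)$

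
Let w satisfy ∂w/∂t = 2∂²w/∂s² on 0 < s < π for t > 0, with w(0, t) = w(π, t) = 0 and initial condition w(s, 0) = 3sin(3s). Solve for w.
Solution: Separating variables: w = Σ c_n exp(-2n²t) sin(ns). From w(s,0) = 3sin(3s): c_3=3.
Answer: w(s, t) = 3exp(-18t)sin(3s)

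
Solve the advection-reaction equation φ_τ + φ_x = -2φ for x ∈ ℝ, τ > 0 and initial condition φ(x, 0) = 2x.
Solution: Substitute φ = exp(-2τ)u, i.e. u = exp(2τ)φ.
By the product rule, φ_τ = exp(-2τ)(u_τ - 2u), φ_x = exp(-2τ)u_x.
Substituting into the PDE and dividing by exp(-2τ): u_τ - 2u + u_x = -2u.
The lower-order terms cancel, leaving the standard advection equation u_τ + u_x = 0.
Initial data for u: u(x,0) = φ(x,0) = 2x.
Solve for u:
  By method of characteristics (waves move right with speed 1):
  Along characteristics x - τ = const, u is constant, so u(x,τ) = f(x - τ) with f = u(·, 0).
Hence u(x,τ) = 2x - 2τ.
Transform back: φ(x,τ) = exp(-2τ)u(x,τ).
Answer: φ(x, τ) = 2xexp(-2τ) - 2τexp(-2τ)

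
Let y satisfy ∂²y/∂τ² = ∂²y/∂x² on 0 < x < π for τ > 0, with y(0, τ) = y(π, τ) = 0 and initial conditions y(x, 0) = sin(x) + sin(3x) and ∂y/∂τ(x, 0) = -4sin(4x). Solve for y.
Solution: Using separation of variables y = X(x)T(τ):
Eigenfunctions: sin(nx), n = 1, 2, 3, ...
General solution: y(x, τ) = Σ [A_n cos(n τ) + B_n sin(n τ)] sin(nx)
From y(x,0) = sin(x) + sin(3x): A_1=1, A_3=1. From y_τ(x,0) = -4sin(4x), using y_τ(x,0) = Σ ω_n B_n sin(nx) with ω_n = n: B_4 = (-4)/4 = -1.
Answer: y(x, τ) = sin(x)cos(τ) + sin(3x)cos(3τ) - sin(4x)sin(4τ)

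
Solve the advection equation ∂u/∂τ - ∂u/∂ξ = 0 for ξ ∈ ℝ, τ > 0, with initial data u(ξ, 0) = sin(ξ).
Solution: By characteristics (dξ/dτ = -1), u(ξ,τ) = f(ξ + τ) with f = u(·, 0).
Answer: u(ξ, τ) = sin(ξ + τ)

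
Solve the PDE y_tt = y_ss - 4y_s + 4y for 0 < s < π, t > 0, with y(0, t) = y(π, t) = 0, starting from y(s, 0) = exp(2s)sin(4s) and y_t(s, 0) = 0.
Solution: Substitute y = exp(2s)u.
Then y_s = exp(2s)(u_s + 2u), y_ss = exp(2s)(u_ss + 4u_s + 4u), y_tt = exp(2s)u_tt; substituting and dividing by exp(2s), the lower-order terms cancel: u_tt = u_ss (standard wave equation).
Data for u: u(s,0) = exp(-2s)y(s,0) = sin(4s); u_t(s,0) = exp(-2s)y_t(s,0) = 0. The boundary conditions carry over: u(0,t) = u(π,t) = 0.
Separating variables: u = Σ [A_n cos(ω_n t) + B_n sin(ω_n t)] sin(ns), ω_n = n. From ICs: A_4=1.
So u(s,t) = sin(4s)cos(4t), and y(s,t) = exp(2s)u(s,t).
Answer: y(s, t) = exp(2s)sin(4s)cos(4t)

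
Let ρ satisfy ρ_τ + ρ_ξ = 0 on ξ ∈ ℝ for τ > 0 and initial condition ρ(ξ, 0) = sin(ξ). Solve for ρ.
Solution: By method of characteristics (waves move right with speed 1):
Along characteristics ξ - τ = const, ρ is constant, so ρ(ξ,τ) = f(ξ - τ) with f = ρ(·, 0).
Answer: ρ(ξ, τ) = sin(ξ - τ)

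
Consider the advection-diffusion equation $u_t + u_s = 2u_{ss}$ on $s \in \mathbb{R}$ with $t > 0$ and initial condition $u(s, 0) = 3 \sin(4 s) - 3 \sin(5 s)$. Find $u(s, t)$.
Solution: Moving frame: $\eta = s - t$, $\sigma = t$, $u = w(\eta,\sigma)$, so $u_t = w_{\sigma} - w_{\eta}$ and $u_{ss} = w_{\eta\eta}$.
Hence $u_t + u_s = w_{\sigma}$ and the PDE becomes the heat equation $w_{\sigma} = 2w_{\eta\eta}$ on $\eta \in \mathbb{R}$.
Initial data: $w(\eta,0) = u(\eta,0) = 3 \sin(4 \eta) - 3 \sin(5 \eta)$. Each mode $\sin(n\eta)$ decays as $e^{-2n^2\sigma}$ on $\mathbb{R}$, so $w(\eta,\sigma) = \sum c_n e^{-2n^2\sigma} \sin(n\eta)$ with $c_4=3, c_5=-3$: $w(\eta,\sigma) = 3 e^{-32 \sigma} \sin(4 \eta) - 3 e^{-50 \sigma} \sin(5 \eta)$.
Substituting back: $u(s,t) = w(s - t, t)$.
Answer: $u(s, t) = 3 e^{-32 t} \sin(4 s - 4 t) - 3 e^{-50 t} \sin(5 s - 5 t)$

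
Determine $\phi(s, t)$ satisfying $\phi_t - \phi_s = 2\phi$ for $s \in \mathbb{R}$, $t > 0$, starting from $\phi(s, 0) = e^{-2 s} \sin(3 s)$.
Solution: Substitute $\phi = e^{-2s}u$.
Then $\phi_s = e^{-2s}(u_s - 2u)$, $\phi_t = e^{-2s}u_t$; substituting and dividing by $e^{-2s}$, the lower-order terms cancel: $u_t - u_s = 0$ (standard advection equation).
Data for $u$: $u(s,0) = e^{2s}\phi(s,0) = \sin(3 s)$.
By characteristics ($ds/dt = -1$), $u(s,t) = f(s + t)$ with $f = u( \cdot , 0)$.
So $u(s,t) = \sin(3 s + 3 t)$, and $\phi(s,t) = e^{-2s}u(s,t)$.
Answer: $\phi(s, t) = e^{-2 s} \sin(3 s + 3 t)$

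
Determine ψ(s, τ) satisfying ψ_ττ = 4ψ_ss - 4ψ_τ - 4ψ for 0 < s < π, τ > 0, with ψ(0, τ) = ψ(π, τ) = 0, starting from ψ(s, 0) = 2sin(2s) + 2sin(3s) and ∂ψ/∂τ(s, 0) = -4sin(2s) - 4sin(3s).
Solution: Substitute ψ = exp(-2τ)u.
Then ψ_τ = exp(-2τ)(u_τ - 2u), ψ_ττ = exp(-2τ)(u_ττ - 4u_τ + 4u), ψ_ss = exp(-2τ)u_ss; substituting and dividing by exp(-2τ), the lower-order terms cancel: u_ττ = 4u_ss (standard wave equation).
Data for u: u(s,0) = ψ(s,0) = 2sin(2s) + 2sin(3s); u_τ(s,0) = ψ_τ(s,0) + 2ψ(s,0) = 0. The boundary conditions carry over: u(0,τ) = u(π,τ) = 0.
Separating variables: u = Σ [A_n cos(ω_n τ) + B_n sin(ω_n τ)] sin(ns), ω_n = 2n. From ICs: A_2=2, A_3=2.
So u(s,τ) = 2sin(2s)cos(4τ) + 2sin(3s)cos(6τ), and ψ(s,τ) = exp(-2τ)u(s,τ).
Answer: ψ(s, τ) = 2exp(-2τ)sin(2s)cos(4τ) + 2exp(-2τ)sin(3s)cos(6τ)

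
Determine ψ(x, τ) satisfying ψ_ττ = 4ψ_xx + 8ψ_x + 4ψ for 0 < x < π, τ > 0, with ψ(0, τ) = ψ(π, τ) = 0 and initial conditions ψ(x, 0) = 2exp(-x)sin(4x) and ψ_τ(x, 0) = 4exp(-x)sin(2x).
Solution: Substitute ψ = exp(-x)u.
Then ψ_x = exp(-x)(u_x - u), ψ_xx = exp(-x)(u_xx - 2u_x + u), ψ_ττ = exp(-x)u_ττ; substituting and dividing by exp(-x), the lower-order terms cancel: u_ττ = 4u_xx (standard wave equation).
Data for u: u(x,0) = exp(x)ψ(x,0) = 2sin(4x); u_τ(x,0) = exp(x)ψ_τ(x,0) = 4sin(2x). The boundary conditions carry over: u(0,τ) = u(π,τ) = 0.
Separating variables: u = Σ [A_n cos(ω_n τ) + B_n sin(ω_n τ)] sin(nx), ω_n = 2n. From ICs (B_n = velocity coefficient / ω_n): A_4=2, B_2=1.
So u(x,τ) = sin(2x)sin(4τ) + 2sin(4x)cos(8τ), and ψ(x,τ) = exp(-x)u(x,τ).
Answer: ψ(x, τ) = exp(-x)sin(2x)sin(4τ) + 2exp(-x)sin(4x)cos(8τ)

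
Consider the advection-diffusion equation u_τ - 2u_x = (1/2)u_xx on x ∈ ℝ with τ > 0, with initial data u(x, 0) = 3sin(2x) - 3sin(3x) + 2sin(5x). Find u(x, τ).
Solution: Moving frame: η = x + 2τ, σ = τ, u = w(η,σ), so u_τ = w_σ + 2w_η and u_xx = w_ηη.
Hence u_τ - 2u_x = w_σ and the PDE becomes the heat equation w_σ = (1/2)w_ηη on η ∈ ℝ.
Initial data: w(η,0) = u(η,0) = 3sin(2η) - 3sin(3η) + 2sin(5η). Each mode sin(nη) decays as exp(-n²σ/2) on ℝ, so w(η,σ) = Σ c_n exp(-n²σ/2) sin(nη) with c_2=3, c_3=-3, c_5=2: w(η,σ) = 3exp(-2σ)sin(2η) - 3exp(-9σ/2)sin(3η) + 2exp(-25σ/2)sin(5η).
Substituting back: u(x,τ) = w(x + 2τ, τ).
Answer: u(x, τ) = 3exp(-2τ)sin(2x + 4τ) - 3exp(-9τ/2)sin(3x + 6τ) + 2exp(-25τ/2)sin(5x + 10τ)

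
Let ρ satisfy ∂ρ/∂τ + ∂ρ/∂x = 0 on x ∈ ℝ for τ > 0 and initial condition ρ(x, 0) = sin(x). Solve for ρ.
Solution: By characteristics (dx/dτ = 1), ρ(x,τ) = f(x - τ) with f = ρ(·, 0).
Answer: ρ(x, τ) = sin(x - τ)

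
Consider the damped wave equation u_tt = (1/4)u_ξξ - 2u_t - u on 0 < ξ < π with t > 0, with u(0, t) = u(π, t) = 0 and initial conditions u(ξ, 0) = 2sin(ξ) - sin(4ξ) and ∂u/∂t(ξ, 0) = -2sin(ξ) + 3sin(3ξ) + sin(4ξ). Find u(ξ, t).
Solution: Substitute u = exp(-t)w.
Then u_t = exp(-t)(w_t - w), u_tt = exp(-t)(w_tt - 2w_t + w), u_ξξ = exp(-t)w_ξξ; substituting and dividing by exp(-t), the lower-order terms cancel: w_tt = (1/4)w_ξξ (standard wave equation).
Data for w: w(ξ,0) = u(ξ,0) = 2sin(ξ) - sin(4ξ); w_t(ξ,0) = u_t(ξ,0) + u(ξ,0) = 3sin(3ξ). The boundary conditions carry over: w(0,t) = w(π,t) = 0.
Separating variables: w = Σ [A_n cos(ω_n t) + B_n sin(ω_n t)] sin(nξ), ω_n = n/2. From ICs (B_n = velocity coefficient / ω_n): A_1=2, A_4=-1, B_3=2.
So w(ξ,t) = 2sin(3t/2)sin(3ξ) + 2sin(ξ)cos(t/2) - sin(4ξ)cos(2t), and u(ξ,t) = exp(-t)w(ξ,t).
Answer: u(ξ, t) = 2exp(-t)sin(3t/2)sin(3ξ) + 2exp(-t)sin(ξ)cos(t/2) - exp(-t)sin(4ξ)cos(2t)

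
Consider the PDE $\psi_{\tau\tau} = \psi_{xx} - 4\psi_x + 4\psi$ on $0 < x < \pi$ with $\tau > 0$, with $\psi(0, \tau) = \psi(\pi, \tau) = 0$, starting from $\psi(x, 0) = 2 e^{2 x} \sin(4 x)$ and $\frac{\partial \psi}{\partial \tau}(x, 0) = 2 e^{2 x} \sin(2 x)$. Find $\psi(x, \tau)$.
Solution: Substitute $\psi = e^{2x}u$.
Then $\psi_x = e^{2x}(u_x + 2u)$, $\psi_{xx} = e^{2x}(u_{xx} + 4u_x + 4u)$, $\psi_{\tau\tau} = e^{2x}u_{\tau\tau}$; substituting and dividing by $e^{2x}$, the lower-order terms cancel: $u_{\tau\tau} = u_{xx}$ (standard wave equation).
Data for $u$: $u(x,0) = e^{-2x}\psi(x,0) = 2 \sin(4 x)$; $u_{\tau}(x,0) = e^{-2x}\psi_{\tau}(x,0) = 2 \sin(2 x)$. The boundary conditions carry over: $u(0,\tau) = u(\pi,\tau) = 0$.
Separating variables: $u = \sum [A_n \cos(\omega_n \tau) + B_n \sin(\omega_n \tau)] \sin(nx)$, $\omega_n = n$. From ICs ($B_n$ = velocity coefficient / $\omega_n$): $A_4=2, B_2=1$.
So $u(x,\tau) = \sin(2 x) \sin(2 \tau) + 2 \sin(4 x) \cos(4 \tau)$, and $\psi(x,\tau) = e^{2x}u(x,\tau)$.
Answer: $\psi(x, \tau) = e^{2 x} \sin(2 \tau) \sin(2 x) + 2 e^{2 x} \sin(4 x) \cos(4 \tau)$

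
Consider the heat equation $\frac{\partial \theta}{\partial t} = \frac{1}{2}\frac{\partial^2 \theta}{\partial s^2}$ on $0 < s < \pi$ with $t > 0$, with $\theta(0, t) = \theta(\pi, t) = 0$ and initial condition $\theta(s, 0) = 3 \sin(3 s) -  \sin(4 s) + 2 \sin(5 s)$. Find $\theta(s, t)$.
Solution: Separating variables: $\theta = \sum c_n e^{-n^2t/2} \sin(ns)$. From $\theta(s,0) = 3 \sin(3 s) - \sin(4 s) + 2 \sin(5 s)$: $c_3=3, c_4=-1, c_5=2$.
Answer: $\theta(s, t) = - e^{-8 t} \sin(4 s) + 3 e^{-9 t/2} \sin(3 s) + 2 e^{-25 t/2} \sin(5 s)$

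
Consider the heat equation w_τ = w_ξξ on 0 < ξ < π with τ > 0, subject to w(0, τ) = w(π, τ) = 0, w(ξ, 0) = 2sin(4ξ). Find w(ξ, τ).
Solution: Separating variables: w = Σ c_n exp(-n²τ) sin(nξ). From w(ξ,0) = 2sin(4ξ): c_4=2.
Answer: w(ξ, τ) = 2exp(-16τ)sin(4ξ)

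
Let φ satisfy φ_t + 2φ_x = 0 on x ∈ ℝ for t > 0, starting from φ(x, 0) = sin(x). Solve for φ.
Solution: By characteristics (dx/dt = 2), φ(x,t) = f(x - 2t) with f = φ(·, 0).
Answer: φ(x, t) = -sin(2t - x)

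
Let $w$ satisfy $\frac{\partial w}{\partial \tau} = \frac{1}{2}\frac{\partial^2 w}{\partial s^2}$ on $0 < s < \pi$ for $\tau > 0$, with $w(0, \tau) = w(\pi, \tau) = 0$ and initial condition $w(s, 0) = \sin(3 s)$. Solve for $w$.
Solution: Using separation of variables $w = X(s)T(\tau)$:
Eigenfunctions: $\sin(ns)$, $n = 1, 2, 3, \ldots$
General solution: $w(s, \tau) = \sum c_n \sin(ns) e^{-n^2 \tau/2}$
Matching $w(s,0) = \sin(3 s)$ term by term: $c_3=1$.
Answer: $w(s, \tau) = e^{-9 \tau/2} \sin(3 s)$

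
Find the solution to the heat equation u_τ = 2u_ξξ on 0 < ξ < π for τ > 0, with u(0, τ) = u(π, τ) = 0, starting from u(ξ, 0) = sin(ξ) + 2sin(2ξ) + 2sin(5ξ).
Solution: Using separation of variables u = X(ξ)T(τ):
Eigenfunctions: sin(nξ), n = 1, 2, 3, ...
General solution: u(ξ, τ) = Σ c_n sin(nξ) exp(-2n² τ)
Matching u(ξ,0) = sin(ξ) + 2sin(2ξ) + 2sin(5ξ) term by term: c_1=1, c_2=2, c_5=2.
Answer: u(ξ, τ) = exp(-2τ)sin(ξ) + 2exp(-8τ)sin(2ξ) + 2exp(-50τ)sin(5ξ)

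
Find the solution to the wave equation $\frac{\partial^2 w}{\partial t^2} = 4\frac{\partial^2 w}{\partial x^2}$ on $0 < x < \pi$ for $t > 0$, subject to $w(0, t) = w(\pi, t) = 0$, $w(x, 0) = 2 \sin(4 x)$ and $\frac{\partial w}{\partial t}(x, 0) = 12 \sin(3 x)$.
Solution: Separating variables: $w = \sum [A_n \cos(\omega_n t) + B_n \sin(\omega_n t)] \sin(nx)$, $\omega_n = 2n$. From ICs ($B_n$ = velocity coefficient / $\omega_n$): $A_4=2, B_3=2$.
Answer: $w(x, t) = 2 \sin(6 t) \sin(3 x) + 2 \sin(4 x) \cos(8 t)$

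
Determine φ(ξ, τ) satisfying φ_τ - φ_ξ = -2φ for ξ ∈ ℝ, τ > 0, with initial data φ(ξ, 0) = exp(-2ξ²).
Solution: Substitute φ = exp(-2τ)u, i.e. u = exp(2τ)φ.
By the product rule, φ_τ = exp(-2τ)(u_τ - 2u), φ_ξ = exp(-2τ)u_ξ.
Substituting into the PDE and dividing by exp(-2τ): u_τ - 2u - u_ξ = -2u.
The lower-order terms cancel, leaving the standard advection equation u_τ - u_ξ = 0.
Initial data for u: u(ξ,0) = φ(ξ,0) = exp(-2ξ²).
Solve for u:
  By method of characteristics (waves move left with speed 1):
  Along characteristics ξ + τ = const, u is constant, so u(ξ,τ) = f(ξ + τ) with f = u(·, 0).
Hence u(ξ,τ) = exp(-2(ξ + τ)²).
Transform back: φ(ξ,τ) = exp(-2τ)u(ξ,τ).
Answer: φ(ξ, τ) = exp(-2τ)exp(-2(ξ + τ)²)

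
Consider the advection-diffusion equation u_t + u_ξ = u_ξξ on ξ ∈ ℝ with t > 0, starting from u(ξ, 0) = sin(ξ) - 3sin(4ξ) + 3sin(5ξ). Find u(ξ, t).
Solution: Change to a moving frame: let η = ξ - t, σ = t and write u(ξ,t) = w(η,σ).
By the chain rule u_t = w_σ - w_η, u_ξ = w_η, u_ξξ = w_ηη.
Then u_t + u_ξ = w_σ: the advection term cancels and the PDE becomes the heat equation w_σ = w_ηη on η ∈ ℝ.
Initial data: w(η,0) = u(η,0) = sin(η) - 3sin(4η) + 3sin(5η).
On η ∈ ℝ each mode satisfies (sin(nη))″ = -n² sin(nη), so exp(-n²σ) sin(nη) solves the heat equation; by superposition w(η,σ) = Σ c_n exp(-n²σ) sin(nη).
Reading off the coefficients: c_1=1, c_4=-3, c_5=3, so w(η,σ) = exp(-σ)sin(η) - 3exp(-16σ)sin(4η) + 3exp(-25σ)sin(5η).
Substituting back η = ξ - t, σ = t: u(ξ,t) = w(ξ - t, t).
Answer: u(ξ, t) = -exp(-t)sin(t - ξ) + 3exp(-16t)sin(4t - 4ξ) - 3exp(-25t)sin(5t - 5ξ)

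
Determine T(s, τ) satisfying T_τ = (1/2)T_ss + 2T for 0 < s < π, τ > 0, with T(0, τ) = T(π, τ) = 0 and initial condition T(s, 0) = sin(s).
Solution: Substitute T = exp(2τ)u, i.e. u = exp(-2τ)T.
By the product rule, T_τ = exp(2τ)(u_τ + 2u), T_ss = exp(2τ)u_ss.
Substituting into the PDE and dividing by exp(2τ): u_τ + 2u = (1/2)u_ss + 2u.
The lower-order terms cancel, leaving the standard heat equation u_τ = (1/2)u_ss.
Initial data for u: u(s,0) = T(s,0) = sin(s). The boundary conditions carry over: u(0,τ) = u(π,τ) = 0.
Solve for u:
  Using separation of variables u = X(s)G(τ):
  Eigenfunctions: sin(ns), n = 1, 2, 3, ...
  General solution: u(s, τ) = Σ c_n sin(ns) exp(-n² τ/2)
  Matching u(s,0) = sin(s) term by term: c_1=1.
Hence u(s,τ) = exp(-τ/2)sin(s).
Transform back: T(s,τ) = exp(2τ)u(s,τ).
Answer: T(s, τ) = exp(3τ/2)sin(s)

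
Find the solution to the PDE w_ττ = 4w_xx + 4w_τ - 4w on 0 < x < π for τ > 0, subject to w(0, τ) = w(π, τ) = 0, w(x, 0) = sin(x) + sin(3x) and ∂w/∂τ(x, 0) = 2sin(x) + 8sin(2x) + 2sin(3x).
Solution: Substitute w = exp(2τ)u.
Then w_τ = exp(2τ)(u_τ + 2u), w_ττ = exp(2τ)(u_ττ + 4u_τ + 4u), w_xx = exp(2τ)u_xx; substituting and dividing by exp(2τ), the lower-order terms cancel: u_ττ = 4u_xx (standard wave equation).
Data for u: u(x,0) = w(x,0) = sin(x) + sin(3x); u_τ(x,0) = w_τ(x,0) - 2w(x,0) = 8sin(2x). The boundary conditions carry over: u(0,τ) = u(π,τ) = 0.
Separating variables: u = Σ [A_n cos(ω_n τ) + B_n sin(ω_n τ)] sin(nx), ω_n = 2n. From ICs (B_n = velocity coefficient / ω_n): A_1=1, A_3=1, B_2=2.
So u(x,τ) = sin(x)cos(2τ) + 2sin(2x)sin(4τ) + sin(3x)cos(6τ), and w(x,τ) = exp(2τ)u(x,τ).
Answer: w(x, τ) = exp(2τ)sin(x)cos(2τ) + 2exp(2τ)sin(2x)sin(4τ) + exp(2τ)sin(3x)cos(6τ)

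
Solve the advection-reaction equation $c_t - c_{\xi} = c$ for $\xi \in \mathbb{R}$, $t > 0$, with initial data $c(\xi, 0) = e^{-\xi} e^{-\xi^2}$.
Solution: Substitute $c = e^{-\xi}u$, i.e. $u = e^{\xi}c$.
By the product rule, $c_{\xi} = e^{-\xi}(u_{\xi} - u)$, $c_t = e^{-\xi}u_t$.
Substituting into the PDE and dividing by $e^{-\xi}$: $u_t - (u_{\xi} - u) = u$.
The lower-order terms cancel, leaving the standard advection equation $u_t - u_{\xi} = 0$.
Initial data for $u$: $u(\xi,0) = e^{\xi}c(\xi,0) = e^{-\xi^2}$.
Solve for $u$:
  By method of characteristics (waves move left with speed 1):
  Along characteristics $\xi + t =$ const, $u$ is constant, so $u(\xi,t) = f(\xi + t)$ with $f = u( \cdot , 0)$.
Hence $u(\xi,t) = e^{-(t + \xi)^2}$.
Transform back: $c(\xi,t) = e^{-\xi}u(\xi,t)$.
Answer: $c(\xi, t) = e^{-\xi} e^{-(\xi + t)^2}$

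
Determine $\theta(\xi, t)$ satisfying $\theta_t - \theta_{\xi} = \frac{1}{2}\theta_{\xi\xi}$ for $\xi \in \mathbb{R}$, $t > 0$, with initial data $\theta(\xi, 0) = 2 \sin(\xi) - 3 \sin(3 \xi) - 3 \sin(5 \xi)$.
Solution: Moving frame: $\eta = \xi + t$, $\sigma = t$, $\theta = u(\eta,\sigma)$, so $\theta_t = u_{\sigma} + u_{\eta}$ and $\theta_{\xi\xi} = u_{\eta\eta}$.
Hence $\theta_t - \theta_{\xi} = u_{\sigma}$ and the PDE becomes the heat equation $u_{\sigma} = \frac{1}{2}u_{\eta\eta}$ on $\eta \in \mathbb{R}$.
Initial data: $u(\eta,0) = \theta(\eta,0) = 2 \sin(\eta) - 3 \sin(3 \eta) - 3 \sin(5 \eta)$. Each mode $\sin(n\eta)$ decays as $e^{-n^2\sigma/2}$ on $\mathbb{R}$, so $u(\eta,\sigma) = \sum c_n e^{-n^2\sigma/2} \sin(n\eta)$ with $c_1=2, c_3=-3, c_5=-3$: $u(\eta,\sigma) = 2 e^{-\sigma/2} \sin(\eta) - 3 e^{-9 \sigma/2} \sin(3 \eta) - 3 e^{-25 \sigma/2} \sin(5 \eta)$.
Substituting back: $\theta(\xi,t) = u(\xi + t, t)$.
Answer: $\theta(\xi, t) = 2 e^{-t/2} \sin(\xi + t) - 3 e^{-9 t/2} \sin(3 \xi + 3 t) - 3 e^{-25 t/2} \sin(5 \xi + 5 t)$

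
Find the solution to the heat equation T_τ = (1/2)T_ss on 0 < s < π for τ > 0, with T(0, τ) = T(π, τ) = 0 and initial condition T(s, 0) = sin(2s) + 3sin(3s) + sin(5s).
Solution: Using separation of variables T = X(s)G(τ):
Eigenfunctions: sin(ns), n = 1, 2, 3, ...
General solution: T(s, τ) = Σ c_n sin(ns) exp(-n² τ/2)
Matching T(s,0) = sin(2s) + 3sin(3s) + sin(5s) term by term: c_2=1, c_3=3, c_5=1.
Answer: T(s, τ) = exp(-2τ)sin(2s) + 3exp(-9τ/2)sin(3s) + exp(-25τ/2)sin(5s)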